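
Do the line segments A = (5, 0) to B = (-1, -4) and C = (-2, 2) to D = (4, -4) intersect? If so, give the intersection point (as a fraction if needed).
Yes; intersection at (2, -2) (t = 1/2 on AB, s = 2/3 on CD)

Parametrize AB as A + t(B − A) = (5 + -6 t, 0 + -4 t) and CD as C + s(D − C) = (-2 + 6 s, 2 + -6 s). Solve the linear system for (t, s). Determinant = -60 ≠ 0, so a unique intersection of the containing lines exists. Solution: t = 1/2, s = 2/3 — both in [0, 1], so the segments cross. Intersection point: (2, -2).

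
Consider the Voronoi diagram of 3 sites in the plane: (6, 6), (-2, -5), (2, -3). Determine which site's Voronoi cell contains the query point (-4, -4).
Nearest site = (-2, -5)

The Voronoi cell of site s contains exactly those query points closer to s than to any other site. Compute squared distances from q = (-4, -4) to each site:
  (-2 − -4)² + (-5 − -4)² = 5
  (2 − -4)² + (-3 − -4)² = 37
  (6 − -4)² + (6 − -4)² = 200
Minimum is attained by (-2, -5), so q lies in its Voronoi cell.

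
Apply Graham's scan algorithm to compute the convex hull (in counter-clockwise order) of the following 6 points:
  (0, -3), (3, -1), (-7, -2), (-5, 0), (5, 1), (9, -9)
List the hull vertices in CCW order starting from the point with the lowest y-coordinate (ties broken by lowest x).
Hull (CCW) = [(9, -9), (5, 1), (-5, 0), (-7, -2)]

Graham scan procedure:
  1. Find the pivot p₀ = point with lowest y (tie → lowest x): (9, -9).
  2. Sort the remaining points by polar angle around p₀.
  3. Walk through sorted points, maintaining a stack; pop the top while the last three entries make a non-left turn (cross product ≤ 0).
  4. Final stack is the convex hull in CCW order: (9, -9), (5, 1), (-5, 0), (-7, -2).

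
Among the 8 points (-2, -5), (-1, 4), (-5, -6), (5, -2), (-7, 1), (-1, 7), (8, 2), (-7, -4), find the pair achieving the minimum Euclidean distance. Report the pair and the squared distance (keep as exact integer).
Pair = ((-5, -6), (-7, -4)); squared distance = 8

Compute all C(8, 2) = 28 pairwise squared distances (x_i − x_j)² + (y_i − y_j)². The minimum is 8, attained by the pair ((-5, -6), (-7, -4)).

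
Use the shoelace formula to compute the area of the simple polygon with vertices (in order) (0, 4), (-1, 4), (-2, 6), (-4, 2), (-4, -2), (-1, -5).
Area = 28

Shoelace formula: Area = (1/2) |Σ_i (x_i · y_{i+1} − x_{i+1} · y_i)| (indices mod n). Compute each cross term:
  (0)(4) − (-1)(4) = 4
  (-1)(6) − (-2)(4) = 2
  (-2)(2) − (-4)(6) = 20
  (-4)(-2) − (-4)(2) = 16
  (-4)(-5) − (-1)(-2) = 18
  (-1)(4) − (0)(-5) = -4
Sum = 56, so (signed) Area = 56/2 = 28, |Area| = 28.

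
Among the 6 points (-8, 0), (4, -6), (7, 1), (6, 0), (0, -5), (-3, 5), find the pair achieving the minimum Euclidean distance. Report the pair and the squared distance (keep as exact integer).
Pair = ((7, 1), (6, 0)); squared distance = 2

Compute all C(6, 2) = 15 pairwise squared distances (x_i − x_j)² + (y_i − y_j)². The minimum is 2, attained by the pair ((7, 1), (6, 0)).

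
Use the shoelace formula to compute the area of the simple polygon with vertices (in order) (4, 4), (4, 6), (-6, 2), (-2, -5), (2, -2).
Area = 58

Shoelace formula: Area = (1/2) |Σ_i (x_i · y_{i+1} − x_{i+1} · y_i)| (indices mod n). Compute each cross term:
  (4)(6) − (4)(4) = 8
  (4)(2) − (-6)(6) = 44
  (-6)(-5) − (-2)(2) = 34
  (-2)(-2) − (2)(-5) = 14
  (2)(4) − (4)(-2) = 16
Sum = 116, so (signed) Area = 116/2 = 58, |Area| = 58.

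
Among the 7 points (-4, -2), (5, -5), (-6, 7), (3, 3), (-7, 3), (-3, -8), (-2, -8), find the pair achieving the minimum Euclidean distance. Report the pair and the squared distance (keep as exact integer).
Pair = ((-3, -8), (-2, -8)); squared distance = 1

Compute all C(7, 2) = 21 pairwise squared distances (x_i − x_j)² + (y_i − y_j)². The minimum is 1, attained by the pair ((-3, -8), (-2, -8)).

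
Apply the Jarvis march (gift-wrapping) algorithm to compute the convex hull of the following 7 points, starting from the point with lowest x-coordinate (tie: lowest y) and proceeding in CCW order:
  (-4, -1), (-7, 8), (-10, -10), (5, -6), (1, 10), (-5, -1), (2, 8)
Hull (CCW) = [(-10, -10), (5, -6), (2, 8), (1, 10), (-7, 8)]

Jarvis march: at each step, from the current hull vertex p, select the next vertex q as the point such that every other point lies strictly to the left of (or on) the directed line p → q. (Equivalently: for every other point r, the cross product (q − p) × (r − p) ≥ 0.)
Starting point (lowest x, tie lowest y): (-10, -10). Wrap until returning to start. Resulting hull: (-10, -10), (5, -6), (2, 8), (1, 10), (-7, 8).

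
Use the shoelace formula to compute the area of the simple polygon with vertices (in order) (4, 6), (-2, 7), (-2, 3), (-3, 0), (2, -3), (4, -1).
Area = 52

Shoelace formula: Area = (1/2) |Σ_i (x_i · y_{i+1} − x_{i+1} · y_i)| (indices mod n). Compute each cross term:
  (4)(7) − (-2)(6) = 40
  (-2)(3) − (-2)(7) = 8
  (-2)(0) − (-3)(3) = 9
  (-3)(-3) − (2)(0) = 9
  (2)(-1) − (4)(-3) = 10
  (4)(6) − (4)(-1) = 28
Sum = 104, so (signed) Area = 104/2 = 52, |Area| = 52.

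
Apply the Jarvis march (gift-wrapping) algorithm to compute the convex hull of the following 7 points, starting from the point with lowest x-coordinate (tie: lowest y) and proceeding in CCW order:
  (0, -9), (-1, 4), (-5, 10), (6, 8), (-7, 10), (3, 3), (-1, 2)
Hull (CCW) = [(-7, 10), (0, -9), (6, 8), (-5, 10)]

Jarvis march: at each step, from the current hull vertex p, select the next vertex q as the point such that every other point lies strictly to the left of (or on) the directed line p → q. (Equivalently: for every other point r, the cross product (q − p) × (r − p) ≥ 0.)
Starting point (lowest x, tie lowest y): (-7, 10). Wrap until returning to start. Resulting hull: (-7, 10), (0, -9), (6, 8), (-5, 10).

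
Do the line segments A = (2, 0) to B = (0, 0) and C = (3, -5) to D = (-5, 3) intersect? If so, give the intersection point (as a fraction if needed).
No (intersection of containing lines falls outside at least one segment)

Parametrize and solve: t = 2, s = 5/8. At least one of these is outside [0, 1], so the segments do not intersect.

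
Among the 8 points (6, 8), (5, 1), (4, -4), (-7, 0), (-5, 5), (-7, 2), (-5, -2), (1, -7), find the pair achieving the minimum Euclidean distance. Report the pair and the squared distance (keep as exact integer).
Pair = ((-7, 0), (-7, 2)); squared distance = 4

Compute all C(8, 2) = 28 pairwise squared distances (x_i − x_j)² + (y_i − y_j)². The minimum is 4, attained by the pair ((-7, 0), (-7, 2)).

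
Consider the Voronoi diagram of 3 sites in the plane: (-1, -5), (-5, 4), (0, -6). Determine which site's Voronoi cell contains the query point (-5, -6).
Nearest site = (-1, -5)

The Voronoi cell of site s contains exactly those query points closer to s than to any other site. Compute squared distances from q = (-5, -6) to each site:
  (-1 − -5)² + (-5 − -6)² = 17
  (0 − -5)² + (-6 − -6)² = 25
  (-5 − -5)² + (4 − -6)² = 100
Minimum is attained by (-1, -5), so q lies in its Voronoi cell.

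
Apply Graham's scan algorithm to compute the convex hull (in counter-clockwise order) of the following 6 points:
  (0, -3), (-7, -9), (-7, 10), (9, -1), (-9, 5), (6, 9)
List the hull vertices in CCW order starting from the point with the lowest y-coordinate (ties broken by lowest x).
Hull (CCW) = [(-7, -9), (9, -1), (6, 9), (-7, 10), (-9, 5)]

Graham scan procedure:
  1. Find the pivot p₀ = point with lowest y (tie → lowest x): (-7, -9).
  2. Sort the remaining points by polar angle around p₀.
  3. Walk through sorted points, maintaining a stack; pop the top while the last three entries make a non-left turn (cross product ≤ 0).
  4. Final stack is the convex hull in CCW order: (-7, -9), (9, -1), (6, 9), (-7, 10), (-9, 5).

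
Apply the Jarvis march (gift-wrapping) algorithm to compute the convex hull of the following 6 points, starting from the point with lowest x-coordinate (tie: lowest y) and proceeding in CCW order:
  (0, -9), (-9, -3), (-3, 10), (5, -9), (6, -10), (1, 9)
Hull (CCW) = [(-9, -3), (0, -9), (6, -10), (1, 9), (-3, 10)]

Jarvis march: at each step, from the current hull vertex p, select the next vertex q as the point such that every other point lies strictly to the left of (or on) the directed line p → q. (Equivalently: for every other point r, the cross product (q − p) × (r − p) ≥ 0.)
Starting point (lowest x, tie lowest y): (-9, -3). Wrap until returning to start. Resulting hull: (-9, -3), (0, -9), (6, -10), (1, 9), (-3, 10).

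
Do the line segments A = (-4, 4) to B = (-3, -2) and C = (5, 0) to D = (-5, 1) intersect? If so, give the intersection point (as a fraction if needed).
Yes; intersection at (-205/59, 50/59) (t = 31/59 on AB, s = 50/59 on CD)

Parametrize AB as A + t(B − A) = (-4 + 1 t, 4 + -6 t) and CD as C + s(D − C) = (5 + -10 s, 0 + 1 s). Solve the linear system for (t, s). Determinant = 59 ≠ 0, so a unique intersection of the containing lines exists. Solution: t = 31/59, s = 50/59 — both in [0, 1], so the segments cross. Intersection point: (-205/59, 50/59).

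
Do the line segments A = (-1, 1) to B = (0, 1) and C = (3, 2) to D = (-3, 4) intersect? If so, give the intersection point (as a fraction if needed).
No (intersection of containing lines falls outside at least one segment)

Parametrize and solve: t = 7, s = -1/2. At least one of these is outside [0, 1], so the segments do not intersect.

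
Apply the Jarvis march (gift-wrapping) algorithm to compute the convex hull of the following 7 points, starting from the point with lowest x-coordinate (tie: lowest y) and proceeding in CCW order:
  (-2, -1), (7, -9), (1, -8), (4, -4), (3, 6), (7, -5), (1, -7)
Hull (CCW) = [(-2, -1), (1, -8), (7, -9), (7, -5), (3, 6)]

Jarvis march: at each step, from the current hull vertex p, select the next vertex q as the point such that every other point lies strictly to the left of (or on) the directed line p → q. (Equivalently: for every other point r, the cross product (q − p) × (r − p) ≥ 0.)
Starting point (lowest x, tie lowest y): (-2, -1). Wrap until returning to start. Resulting hull: (-2, -1), (1, -8), (7, -9), (7, -5), (3, 6).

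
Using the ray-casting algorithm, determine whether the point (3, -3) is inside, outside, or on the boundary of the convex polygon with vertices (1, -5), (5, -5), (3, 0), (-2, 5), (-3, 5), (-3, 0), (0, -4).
The point (3, -3) lies strictly inside the polygon

Cast a horizontal ray to the right from the query point and count how many polygon edges it crosses (each edge strictly once or zero times, handled with the usual half-open convention). 
Parity of crossings → odd ⇒ inside.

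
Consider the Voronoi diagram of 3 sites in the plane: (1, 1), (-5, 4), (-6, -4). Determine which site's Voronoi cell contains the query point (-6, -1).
Nearest site = (-6, -4)

The Voronoi cell of site s contains exactly those query points closer to s than to any other site. Compute squared distances from q = (-6, -1) to each site:
  (-6 − -6)² + (-4 − -1)² = 9
  (-5 − -6)² + (4 − -1)² = 26
  (1 − -6)² + (1 − -1)² = 53
Minimum is attained by (-6, -4), so q lies in its Voronoi cell.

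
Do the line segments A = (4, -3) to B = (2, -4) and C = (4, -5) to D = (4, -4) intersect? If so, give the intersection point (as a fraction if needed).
No (intersection of containing lines falls outside at least one segment)

Parametrize and solve: t = 0, s = 2. At least one of these is outside [0, 1], so the segments do not intersect.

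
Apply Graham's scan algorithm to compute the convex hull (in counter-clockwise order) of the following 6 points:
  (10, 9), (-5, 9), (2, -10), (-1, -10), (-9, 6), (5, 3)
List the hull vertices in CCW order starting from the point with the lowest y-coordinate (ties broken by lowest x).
Hull (CCW) = [(-1, -10), (2, -10), (10, 9), (-5, 9), (-9, 6)]

Graham scan procedure:
  1. Find the pivot p₀ = point with lowest y (tie → lowest x): (-1, -10).
  2. Sort the remaining points by polar angle around p₀.
  3. Walk through sorted points, maintaining a stack; pop the top while the last three entries make a non-left turn (cross product ≤ 0).
  4. Final stack is the convex hull in CCW order: (-1, -10), (2, -10), (10, 9), (-5, 9), (-9, 6).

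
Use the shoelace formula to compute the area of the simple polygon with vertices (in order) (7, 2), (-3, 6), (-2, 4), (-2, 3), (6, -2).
Area = 31

Shoelace formula: Area = (1/2) |Σ_i (x_i · y_{i+1} − x_{i+1} · y_i)| (indices mod n). Compute each cross term:
  (7)(6) − (-3)(2) = 48
  (-3)(4) − (-2)(6) = 0
  (-2)(3) − (-2)(4) = 2
  (-2)(-2) − (6)(3) = -14
  (6)(2) − (7)(-2) = 26
Sum = 62, so (signed) Area = 62/2 = 31, |Area| = 31.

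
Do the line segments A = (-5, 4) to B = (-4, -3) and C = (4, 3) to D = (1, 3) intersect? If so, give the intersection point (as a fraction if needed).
No (intersection of containing lines falls outside at least one segment)

Parametrize and solve: t = 1/7, s = 62/21. At least one of these is outside [0, 1], so the segments do not intersect.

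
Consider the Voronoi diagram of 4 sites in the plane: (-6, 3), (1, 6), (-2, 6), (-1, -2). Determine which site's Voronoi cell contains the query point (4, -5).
Nearest site = (-1, -2)

The Voronoi cell of site s contains exactly those query points closer to s than to any other site. Compute squared distances from q = (4, -5) to each site:
  (-1 − 4)² + (-2 − -5)² = 34
  (1 − 4)² + (6 − -5)² = 130
  (-2 − 4)² + (6 − -5)² = 157
  (-6 − 4)² + (3 − -5)² = 164
Minimum is attained by (-1, -2), so q lies in its Voronoi cell.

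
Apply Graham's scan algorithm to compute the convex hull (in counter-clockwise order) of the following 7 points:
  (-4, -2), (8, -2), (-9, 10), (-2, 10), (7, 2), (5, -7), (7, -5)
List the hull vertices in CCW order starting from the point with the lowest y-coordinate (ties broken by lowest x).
Hull (CCW) = [(5, -7), (7, -5), (8, -2), (7, 2), (-2, 10), (-9, 10), (-4, -2)]

Graham scan procedure:
  1. Find the pivot p₀ = point with lowest y (tie → lowest x): (5, -7).
  2. Sort the remaining points by polar angle around p₀.
  3. Walk through sorted points, maintaining a stack; pop the top while the last three entries make a non-left turn (cross product ≤ 0).
  4. Final stack is the convex hull in CCW order: (5, -7), (7, -5), (8, -2), (7, 2), (-2, 10), (-9, 10), (-4, -2).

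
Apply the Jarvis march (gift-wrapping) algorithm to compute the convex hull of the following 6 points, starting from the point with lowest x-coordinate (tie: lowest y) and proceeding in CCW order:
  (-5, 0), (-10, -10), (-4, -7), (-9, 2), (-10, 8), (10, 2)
Hull (CCW) = [(-10, -10), (-4, -7), (10, 2), (-10, 8)]

Jarvis march: at each step, from the current hull vertex p, select the next vertex q as the point such that every other point lies strictly to the left of (or on) the directed line p → q. (Equivalently: for every other point r, the cross product (q − p) × (r − p) ≥ 0.)
Starting point (lowest x, tie lowest y): (-10, -10). Wrap until returning to start. Resulting hull: (-10, -10), (-4, -7), (10, 2), (-10, 8).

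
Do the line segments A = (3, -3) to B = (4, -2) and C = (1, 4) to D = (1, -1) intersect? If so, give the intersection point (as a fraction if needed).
No (intersection of containing lines falls outside at least one segment)

Parametrize and solve: t = -2, s = 9/5. At least one of these is outside [0, 1], so the segments do not intersect.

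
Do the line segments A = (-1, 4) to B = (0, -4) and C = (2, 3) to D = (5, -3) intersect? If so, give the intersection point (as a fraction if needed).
No (intersection of containing lines falls outside at least one segment)

Parametrize and solve: t = -5/6, s = -23/18. At least one of these is outside [0, 1], so the segments do not intersect.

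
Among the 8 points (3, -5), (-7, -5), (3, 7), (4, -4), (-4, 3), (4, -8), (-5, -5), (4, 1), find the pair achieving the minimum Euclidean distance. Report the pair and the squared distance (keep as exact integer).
Pair = ((3, -5), (4, -4)); squared distance = 2

Compute all C(8, 2) = 28 pairwise squared distances (x_i − x_j)² + (y_i − y_j)². The minimum is 2, attained by the pair ((3, -5), (4, -4)).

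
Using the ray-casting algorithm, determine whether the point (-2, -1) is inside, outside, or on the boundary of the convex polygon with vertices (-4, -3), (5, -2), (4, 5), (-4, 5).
The point (-2, -1) lies strictly inside the polygon

Cast a horizontal ray to the right from the query point and count how many polygon edges it crosses (each edge strictly once or zero times, handled with the usual half-open convention). 
Parity of crossings → odd ⇒ inside.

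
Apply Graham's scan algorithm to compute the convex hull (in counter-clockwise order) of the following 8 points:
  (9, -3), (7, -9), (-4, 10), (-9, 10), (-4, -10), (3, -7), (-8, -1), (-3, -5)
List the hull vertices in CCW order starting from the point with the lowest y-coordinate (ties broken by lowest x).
Hull (CCW) = [(-4, -10), (7, -9), (9, -3), (-4, 10), (-9, 10), (-8, -1)]

Graham scan procedure:
  1. Find the pivot p₀ = point with lowest y (tie → lowest x): (-4, -10).
  2. Sort the remaining points by polar angle around p₀.
  3. Walk through sorted points, maintaining a stack; pop the top while the last three entries make a non-left turn (cross product ≤ 0).
  4. Final stack is the convex hull in CCW order: (-4, -10), (7, -9), (9, -3), (-4, 10), (-9, 10), (-8, -1).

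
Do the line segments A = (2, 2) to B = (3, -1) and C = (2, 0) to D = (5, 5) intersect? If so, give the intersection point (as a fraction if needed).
Yes; intersection at (17/7, 5/7) (t = 3/7 on AB, s = 1/7 on CD)

Parametrize AB as A + t(B − A) = (2 + 1 t, 2 + -3 t) and CD as C + s(D − C) = (2 + 3 s, 0 + 5 s). Solve the linear system for (t, s). Determinant = -14 ≠ 0, so a unique intersection of the containing lines exists. Solution: t = 3/7, s = 1/7 — both in [0, 1], so the segments cross. Intersection point: (17/7, 5/7).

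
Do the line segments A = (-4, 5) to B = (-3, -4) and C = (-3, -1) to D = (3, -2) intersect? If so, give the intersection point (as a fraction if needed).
No (intersection of containing lines falls outside at least one segment)

Parametrize and solve: t = 35/53, s = -3/53. At least one of these is outside [0, 1], so the segments do not intersect.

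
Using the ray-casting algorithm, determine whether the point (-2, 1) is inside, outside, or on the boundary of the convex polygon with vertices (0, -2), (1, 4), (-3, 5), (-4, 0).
The point (-2, 1) lies strictly inside the polygon

Cast a horizontal ray to the right from the query point and count how many polygon edges it crosses (each edge strictly once or zero times, handled with the usual half-open convention). 
Parity of crossings → odd ⇒ inside.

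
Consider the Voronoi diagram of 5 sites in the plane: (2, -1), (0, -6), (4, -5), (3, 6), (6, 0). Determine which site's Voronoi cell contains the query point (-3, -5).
Nearest site = (0, -6)

The Voronoi cell of site s contains exactly those query points closer to s than to any other site. Compute squared distances from q = (-3, -5) to each site:
  (0 − -3)² + (-6 − -5)² = 10
  (2 − -3)² + (-1 − -5)² = 41
  (4 − -3)² + (-5 − -5)² = 49
  (6 − -3)² + (0 − -5)² = 106
  (3 − -3)² + (6 − -5)² = 157
Minimum is attained by (0, -6), so q lies in its Voronoi cell.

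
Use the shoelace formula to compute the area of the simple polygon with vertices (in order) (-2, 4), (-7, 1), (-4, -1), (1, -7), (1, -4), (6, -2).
Area = 111/2

Shoelace formula: Area = (1/2) |Σ_i (x_i · y_{i+1} − x_{i+1} · y_i)| (indices mod n). Compute each cross term:
  (-2)(1) − (-7)(4) = 26
  (-7)(-1) − (-4)(1) = 11
  (-4)(-7) − (1)(-1) = 29
  (1)(-4) − (1)(-7) = 3
  (1)(-2) − (6)(-4) = 22
  (6)(4) − (-2)(-2) = 20
Sum = 111, so (signed) Area = 111/2 = 111/2, |Area| = 111/2.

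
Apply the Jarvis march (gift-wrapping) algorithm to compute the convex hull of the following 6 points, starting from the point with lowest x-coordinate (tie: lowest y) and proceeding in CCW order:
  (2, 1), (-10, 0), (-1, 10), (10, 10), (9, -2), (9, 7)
Hull (CCW) = [(-10, 0), (9, -2), (10, 10), (-1, 10)]

Jarvis march: at each step, from the current hull vertex p, select the next vertex q as the point such that every other point lies strictly to the left of (or on) the directed line p → q. (Equivalently: for every other point r, the cross product (q − p) × (r − p) ≥ 0.)
Starting point (lowest x, tie lowest y): (-10, 0). Wrap until returning to start. Resulting hull: (-10, 0), (9, -2), (10, 10), (-1, 10).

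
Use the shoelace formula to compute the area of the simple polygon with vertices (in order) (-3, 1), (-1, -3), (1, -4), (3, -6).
Area = 4

Shoelace formula: Area = (1/2) |Σ_i (x_i · y_{i+1} − x_{i+1} · y_i)| (indices mod n). Compute each cross term:
  (-3)(-3) − (-1)(1) = 10
  (-1)(-4) − (1)(-3) = 7
  (1)(-6) − (3)(-4) = 6
  (3)(1) − (-3)(-6) = -15
Sum = 8, so (signed) Area = 8/2 = 4, |Area| = 4.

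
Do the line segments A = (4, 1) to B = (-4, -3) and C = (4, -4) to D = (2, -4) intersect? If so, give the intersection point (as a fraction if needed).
No (intersection of containing lines falls outside at least one segment)

Parametrize and solve: t = 5/4, s = 5. At least one of these is outside [0, 1], so the segments do not intersect.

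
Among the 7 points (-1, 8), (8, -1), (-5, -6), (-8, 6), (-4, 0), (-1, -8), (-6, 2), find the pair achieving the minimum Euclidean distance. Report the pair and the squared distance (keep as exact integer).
Pair = ((-4, 0), (-6, 2)); squared distance = 8

Compute all C(7, 2) = 21 pairwise squared distances (x_i − x_j)² + (y_i − y_j)². The minimum is 8, attained by the pair ((-4, 0), (-6, 2)).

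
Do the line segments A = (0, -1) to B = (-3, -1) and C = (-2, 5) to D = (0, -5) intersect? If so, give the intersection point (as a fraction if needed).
Yes; intersection at (-4/5, -1) (t = 4/15 on AB, s = 3/5 on CD)

Parametrize AB as A + t(B − A) = (0 + -3 t, -1 + 0 t) and CD as C + s(D − C) = (-2 + 2 s, 5 + -10 s). Solve the linear system for (t, s). Determinant = -30 ≠ 0, so a unique intersection of the containing lines exists. Solution: t = 4/15, s = 3/5 — both in [0, 1], so the segments cross. Intersection point: (-4/5, -1).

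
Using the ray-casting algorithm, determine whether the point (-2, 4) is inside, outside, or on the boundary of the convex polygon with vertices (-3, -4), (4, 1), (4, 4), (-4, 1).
The point (-2, 4) lies strictly outside the polygon

Cast a horizontal ray to the right from the query point and count how many polygon edges it crosses (each edge strictly once or zero times, handled with the usual half-open convention). 
Parity of crossings → even ⇒ outside.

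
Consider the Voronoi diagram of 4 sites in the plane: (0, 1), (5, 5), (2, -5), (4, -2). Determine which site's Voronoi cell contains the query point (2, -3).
Nearest site = (2, -5)

The Voronoi cell of site s contains exactly those query points closer to s than to any other site. Compute squared distances from q = (2, -3) to each site:
  (2 − 2)² + (-5 − -3)² = 4
  (4 − 2)² + (-2 − -3)² = 5
  (0 − 2)² + (1 − -3)² = 20
  (5 − 2)² + (5 − -3)² = 73
Minimum is attained by (2, -5), so q lies in its Voronoi cell.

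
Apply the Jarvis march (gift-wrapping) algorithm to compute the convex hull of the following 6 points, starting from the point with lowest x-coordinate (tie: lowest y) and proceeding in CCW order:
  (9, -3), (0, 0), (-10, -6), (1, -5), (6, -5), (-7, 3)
Hull (CCW) = [(-10, -6), (6, -5), (9, -3), (-7, 3)]

Jarvis march: at each step, from the current hull vertex p, select the next vertex q as the point such that every other point lies strictly to the left of (or on) the directed line p → q. (Equivalently: for every other point r, the cross product (q − p) × (r − p) ≥ 0.)
Starting point (lowest x, tie lowest y): (-10, -6). Wrap until returning to start. Resulting hull: (-10, -6), (6, -5), (9, -3), (-7, 3).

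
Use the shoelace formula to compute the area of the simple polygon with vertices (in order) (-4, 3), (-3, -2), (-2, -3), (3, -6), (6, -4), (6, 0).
Area = 109/2

Shoelace formula: Area = (1/2) |Σ_i (x_i · y_{i+1} − x_{i+1} · y_i)| (indices mod n). Compute each cross term:
  (-4)(-2) − (-3)(3) = 17
  (-3)(-3) − (-2)(-2) = 5
  (-2)(-6) − (3)(-3) = 21
  (3)(-4) − (6)(-6) = 24
  (6)(0) − (6)(-4) = 24
  (6)(3) − (-4)(0) = 18
Sum = 109, so (signed) Area = 109/2 = 109/2, |Area| = 109/2.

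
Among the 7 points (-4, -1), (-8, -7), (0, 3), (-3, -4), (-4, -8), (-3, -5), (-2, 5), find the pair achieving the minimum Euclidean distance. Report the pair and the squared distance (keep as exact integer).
Pair = ((-3, -4), (-3, -5)); squared distance = 1

Compute all C(7, 2) = 21 pairwise squared distances (x_i − x_j)² + (y_i − y_j)². The minimum is 1, attained by the pair ((-3, -4), (-3, -5)).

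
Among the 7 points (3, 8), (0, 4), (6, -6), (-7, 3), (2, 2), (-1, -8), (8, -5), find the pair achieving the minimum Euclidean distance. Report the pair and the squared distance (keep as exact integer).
Pair = ((6, -6), (8, -5)); squared distance = 5

Compute all C(7, 2) = 21 pairwise squared distances (x_i − x_j)² + (y_i − y_j)². The minimum is 5, attained by the pair ((6, -6), (8, -5)).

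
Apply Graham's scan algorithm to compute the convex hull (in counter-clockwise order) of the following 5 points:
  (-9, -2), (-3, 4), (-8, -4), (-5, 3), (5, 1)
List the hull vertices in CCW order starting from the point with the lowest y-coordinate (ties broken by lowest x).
Hull (CCW) = [(-8, -4), (5, 1), (-3, 4), (-5, 3), (-9, -2)]

Graham scan procedure:
  1. Find the pivot p₀ = point with lowest y (tie → lowest x): (-8, -4).
  2. Sort the remaining points by polar angle around p₀.
  3. Walk through sorted points, maintaining a stack; pop the top while the last three entries make a non-left turn (cross product ≤ 0).
  4. Final stack is the convex hull in CCW order: (-8, -4), (5, 1), (-3, 4), (-5, 3), (-9, -2).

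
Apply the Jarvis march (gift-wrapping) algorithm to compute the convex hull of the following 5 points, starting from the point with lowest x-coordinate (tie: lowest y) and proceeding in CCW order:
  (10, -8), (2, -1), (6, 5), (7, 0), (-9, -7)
Hull (CCW) = [(-9, -7), (10, -8), (6, 5)]

Jarvis march: at each step, from the current hull vertex p, select the next vertex q as the point such that every other point lies strictly to the left of (or on) the directed line p → q. (Equivalently: for every other point r, the cross product (q − p) × (r − p) ≥ 0.)
Starting point (lowest x, tie lowest y): (-9, -7). Wrap until returning to start. Resulting hull: (-9, -7), (10, -8), (6, 5).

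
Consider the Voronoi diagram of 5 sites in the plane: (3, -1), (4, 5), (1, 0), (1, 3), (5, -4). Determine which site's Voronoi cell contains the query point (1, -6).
Nearest site = (5, -4)

The Voronoi cell of site s contains exactly those query points closer to s than to any other site. Compute squared distances from q = (1, -6) to each site:
  (5 − 1)² + (-4 − -6)² = 20
  (3 − 1)² + (-1 − -6)² = 29
  (1 − 1)² + (0 − -6)² = 36
  (1 − 1)² + (3 − -6)² = 81
  (4 − 1)² + (5 − -6)² = 130
Minimum is attained by (5, -4), so q lies in its Voronoi cell.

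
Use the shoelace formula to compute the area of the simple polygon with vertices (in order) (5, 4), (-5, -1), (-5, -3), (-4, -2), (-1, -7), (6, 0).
Area = 115/2

Shoelace formula: Area = (1/2) |Σ_i (x_i · y_{i+1} − x_{i+1} · y_i)| (indices mod n). Compute each cross term:
  (5)(-1) − (-5)(4) = 15
  (-5)(-3) − (-5)(-1) = 10
  (-5)(-2) − (-4)(-3) = -2
  (-4)(-7) − (-1)(-2) = 26
  (-1)(0) − (6)(-7) = 42
  (6)(4) − (5)(0) = 24
Sum = 115, so (signed) Area = 115/2 = 115/2, |Area| = 115/2.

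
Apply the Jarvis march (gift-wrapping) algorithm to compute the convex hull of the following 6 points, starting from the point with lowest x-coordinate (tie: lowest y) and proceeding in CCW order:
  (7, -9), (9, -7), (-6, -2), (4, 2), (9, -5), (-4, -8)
Hull (CCW) = [(-6, -2), (-4, -8), (7, -9), (9, -7), (9, -5), (4, 2)]

Jarvis march: at each step, from the current hull vertex p, select the next vertex q as the point such that every other point lies strictly to the left of (or on) the directed line p → q. (Equivalently: for every other point r, the cross product (q − p) × (r − p) ≥ 0.)
Starting point (lowest x, tie lowest y): (-6, -2). Wrap until returning to start. Resulting hull: (-6, -2), (-4, -8), (7, -9), (9, -7), (9, -5), (4, 2).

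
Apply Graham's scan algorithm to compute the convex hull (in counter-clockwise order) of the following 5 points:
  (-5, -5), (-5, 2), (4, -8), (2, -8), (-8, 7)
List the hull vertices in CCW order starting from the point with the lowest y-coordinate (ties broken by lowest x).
Hull (CCW) = [(2, -8), (4, -8), (-8, 7), (-5, -5)]

Graham scan procedure:
  1. Find the pivot p₀ = point with lowest y (tie → lowest x): (2, -8).
  2. Sort the remaining points by polar angle around p₀.
  3. Walk through sorted points, maintaining a stack; pop the top while the last three entries make a non-left turn (cross product ≤ 0).
  4. Final stack is the convex hull in CCW order: (2, -8), (4, -8), (-8, 7), (-5, -5).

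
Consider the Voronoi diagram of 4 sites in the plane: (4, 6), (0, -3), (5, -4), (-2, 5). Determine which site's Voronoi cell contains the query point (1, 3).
Nearest site = (-2, 5)

The Voronoi cell of site s contains exactly those query points closer to s than to any other site. Compute squared distances from q = (1, 3) to each site:
  (-2 − 1)² + (5 − 3)² = 13
  (4 − 1)² + (6 − 3)² = 18
  (0 − 1)² + (-3 − 3)² = 37
  (5 − 1)² + (-4 − 3)² = 65
Minimum is attained by (-2, 5), so q lies in its Voronoi cell.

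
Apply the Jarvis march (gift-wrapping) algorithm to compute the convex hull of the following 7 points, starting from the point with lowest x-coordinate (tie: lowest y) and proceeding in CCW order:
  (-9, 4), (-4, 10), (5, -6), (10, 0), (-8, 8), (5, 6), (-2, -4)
Hull (CCW) = [(-9, 4), (-2, -4), (5, -6), (10, 0), (5, 6), (-4, 10), (-8, 8)]

Jarvis march: at each step, from the current hull vertex p, select the next vertex q as the point such that every other point lies strictly to the left of (or on) the directed line p → q. (Equivalently: for every other point r, the cross product (q − p) × (r − p) ≥ 0.)
Starting point (lowest x, tie lowest y): (-9, 4). Wrap until returning to start. Resulting hull: (-9, 4), (-2, -4), (5, -6), (10, 0), (5, 6), (-4, 10), (-8, 8).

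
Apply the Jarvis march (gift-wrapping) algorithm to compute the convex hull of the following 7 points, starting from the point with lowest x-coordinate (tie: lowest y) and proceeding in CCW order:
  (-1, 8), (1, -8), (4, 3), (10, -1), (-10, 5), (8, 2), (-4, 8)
Hull (CCW) = [(-10, 5), (1, -8), (10, -1), (8, 2), (-1, 8), (-4, 8)]

Jarvis march: at each step, from the current hull vertex p, select the next vertex q as the point such that every other point lies strictly to the left of (or on) the directed line p → q. (Equivalently: for every other point r, the cross product (q − p) × (r − p) ≥ 0.)
Starting point (lowest x, tie lowest y): (-10, 5). Wrap until returning to start. Resulting hull: (-10, 5), (1, -8), (10, -1), (8, 2), (-1, 8), (-4, 8).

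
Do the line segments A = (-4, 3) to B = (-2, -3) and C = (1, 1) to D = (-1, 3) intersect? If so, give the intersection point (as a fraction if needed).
No (intersection of containing lines falls outside at least one segment)

Parametrize and solve: t = -3/4, s = 13/4. At least one of these is outside [0, 1], so the segments do not intersect.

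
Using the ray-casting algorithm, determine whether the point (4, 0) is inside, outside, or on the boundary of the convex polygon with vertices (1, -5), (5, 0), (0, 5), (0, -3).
The point (4, 0) lies strictly inside the polygon

Cast a horizontal ray to the right from the query point and count how many polygon edges it crosses (each edge strictly once or zero times, handled with the usual half-open convention). 
Parity of crossings → odd ⇒ inside.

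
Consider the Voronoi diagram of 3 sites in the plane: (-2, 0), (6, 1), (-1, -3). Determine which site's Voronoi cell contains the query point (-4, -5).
Nearest site = (-1, -3)

The Voronoi cell of site s contains exactly those query points closer to s than to any other site. Compute squared distances from q = (-4, -5) to each site:
  (-1 − -4)² + (-3 − -5)² = 13
  (-2 − -4)² + (0 − -5)² = 29
  (6 − -4)² + (1 − -5)² = 136
Minimum is attained by (-1, -3), so q lies in its Voronoi cell.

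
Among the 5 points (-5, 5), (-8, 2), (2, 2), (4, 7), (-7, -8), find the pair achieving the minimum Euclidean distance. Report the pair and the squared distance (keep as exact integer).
Pair = ((-5, 5), (-8, 2)); squared distance = 18

Compute all C(5, 2) = 10 pairwise squared distances (x_i − x_j)² + (y_i − y_j)². The minimum is 18, attained by the pair ((-5, 5), (-8, 2)).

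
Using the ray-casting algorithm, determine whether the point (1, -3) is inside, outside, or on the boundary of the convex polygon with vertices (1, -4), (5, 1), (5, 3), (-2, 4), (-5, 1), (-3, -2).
The point (1, -3) lies strictly inside the polygon

Cast a horizontal ray to the right from the query point and count how many polygon edges it crosses (each edge strictly once or zero times, handled with the usual half-open convention). 
Parity of crossings → odd ⇒ inside.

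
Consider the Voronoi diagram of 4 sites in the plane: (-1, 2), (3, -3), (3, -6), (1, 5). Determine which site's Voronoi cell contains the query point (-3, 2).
Nearest site = (-1, 2)

The Voronoi cell of site s contains exactly those query points closer to s than to any other site. Compute squared distances from q = (-3, 2) to each site:
  (-1 − -3)² + (2 − 2)² = 4
  (1 − -3)² + (5 − 2)² = 25
  (3 − -3)² + (-3 − 2)² = 61
  (3 − -3)² + (-6 − 2)² = 100
Minimum is attained by (-1, 2), so q lies in its Voronoi cell.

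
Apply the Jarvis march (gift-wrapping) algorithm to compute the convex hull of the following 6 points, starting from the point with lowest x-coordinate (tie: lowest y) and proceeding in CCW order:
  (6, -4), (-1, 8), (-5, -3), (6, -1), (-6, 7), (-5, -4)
Hull (CCW) = [(-6, 7), (-5, -4), (6, -4), (6, -1), (-1, 8)]

Jarvis march: at each step, from the current hull vertex p, select the next vertex q as the point such that every other point lies strictly to the left of (or on) the directed line p → q. (Equivalently: for every other point r, the cross product (q − p) × (r − p) ≥ 0.)
Starting point (lowest x, tie lowest y): (-6, 7). Wrap until returning to start. Resulting hull: (-6, 7), (-5, -4), (6, -4), (6, -1), (-1, 8).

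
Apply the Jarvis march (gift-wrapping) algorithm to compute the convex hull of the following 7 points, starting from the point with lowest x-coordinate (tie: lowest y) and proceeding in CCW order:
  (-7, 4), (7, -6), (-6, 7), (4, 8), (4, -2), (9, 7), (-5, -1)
Hull (CCW) = [(-7, 4), (-5, -1), (7, -6), (9, 7), (4, 8), (-6, 7)]

Jarvis march: at each step, from the current hull vertex p, select the next vertex q as the point such that every other point lies strictly to the left of (or on) the directed line p → q. (Equivalently: for every other point r, the cross product (q − p) × (r − p) ≥ 0.)
Starting point (lowest x, tie lowest y): (-7, 4). Wrap until returning to start. Resulting hull: (-7, 4), (-5, -1), (7, -6), (9, 7), (4, 8), (-6, 7).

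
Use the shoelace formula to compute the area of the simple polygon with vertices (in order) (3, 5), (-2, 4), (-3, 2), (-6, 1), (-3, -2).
Area = 45/2

Shoelace formula: Area = (1/2) |Σ_i (x_i · y_{i+1} − x_{i+1} · y_i)| (indices mod n). Compute each cross term:
  (3)(4) − (-2)(5) = 22
  (-2)(2) − (-3)(4) = 8
  (-3)(1) − (-6)(2) = 9
  (-6)(-2) − (-3)(1) = 15
  (-3)(5) − (3)(-2) = -9
Sum = 45, so (signed) Area = 45/2 = 45/2, |Area| = 45/2.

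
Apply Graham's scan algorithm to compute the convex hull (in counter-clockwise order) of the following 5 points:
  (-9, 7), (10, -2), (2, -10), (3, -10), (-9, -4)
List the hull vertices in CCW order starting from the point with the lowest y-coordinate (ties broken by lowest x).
Hull (CCW) = [(2, -10), (3, -10), (10, -2), (-9, 7), (-9, -4)]

Graham scan procedure:
  1. Find the pivot p₀ = point with lowest y (tie → lowest x): (2, -10).
  2. Sort the remaining points by polar angle around p₀.
  3. Walk through sorted points, maintaining a stack; pop the top while the last three entries make a non-left turn (cross product ≤ 0).
  4. Final stack is the convex hull in CCW order: (2, -10), (3, -10), (10, -2), (-9, 7), (-9, -4).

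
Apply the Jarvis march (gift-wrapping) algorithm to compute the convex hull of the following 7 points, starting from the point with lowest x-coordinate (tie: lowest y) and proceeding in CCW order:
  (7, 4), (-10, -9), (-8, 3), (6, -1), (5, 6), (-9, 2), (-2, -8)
Hull (CCW) = [(-10, -9), (-2, -8), (6, -1), (7, 4), (5, 6), (-8, 3), (-9, 2)]

Jarvis march: at each step, from the current hull vertex p, select the next vertex q as the point such that every other point lies strictly to the left of (or on) the directed line p → q. (Equivalently: for every other point r, the cross product (q − p) × (r − p) ≥ 0.)
Starting point (lowest x, tie lowest y): (-10, -9). Wrap until returning to start. Resulting hull: (-10, -9), (-2, -8), (6, -1), (7, 4), (5, 6), (-8, 3), (-9, 2).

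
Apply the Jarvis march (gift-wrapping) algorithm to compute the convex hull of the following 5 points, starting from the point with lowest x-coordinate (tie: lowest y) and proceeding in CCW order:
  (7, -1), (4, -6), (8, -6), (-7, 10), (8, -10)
Hull (CCW) = [(-7, 10), (4, -6), (8, -10), (8, -6), (7, -1)]

Jarvis march: at each step, from the current hull vertex p, select the next vertex q as the point such that every other point lies strictly to the left of (or on) the directed line p → q. (Equivalently: for every other point r, the cross product (q − p) × (r − p) ≥ 0.)
Starting point (lowest x, tie lowest y): (-7, 10). Wrap until returning to start. Resulting hull: (-7, 10), (4, -6), (8, -10), (8, -6), (7, -1).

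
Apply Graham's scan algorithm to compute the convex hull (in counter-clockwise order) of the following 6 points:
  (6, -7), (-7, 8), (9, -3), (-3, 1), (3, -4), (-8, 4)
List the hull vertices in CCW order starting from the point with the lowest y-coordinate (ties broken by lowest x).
Hull (CCW) = [(6, -7), (9, -3), (-7, 8), (-8, 4)]

Graham scan procedure:
  1. Find the pivot p₀ = point with lowest y (tie → lowest x): (6, -7).
  2. Sort the remaining points by polar angle around p₀.
  3. Walk through sorted points, maintaining a stack; pop the top while the last three entries make a non-left turn (cross product ≤ 0).
  4. Final stack is the convex hull in CCW order: (6, -7), (9, -3), (-7, 8), (-8, 4).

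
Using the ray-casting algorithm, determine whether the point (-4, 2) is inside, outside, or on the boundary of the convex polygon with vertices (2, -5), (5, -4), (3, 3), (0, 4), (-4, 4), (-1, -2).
The point (-4, 2) lies strictly outside the polygon

Cast a horizontal ray to the right from the query point and count how many polygon edges it crosses (each edge strictly once or zero times, handled with the usual half-open convention). 
Parity of crossings → even ⇒ outside.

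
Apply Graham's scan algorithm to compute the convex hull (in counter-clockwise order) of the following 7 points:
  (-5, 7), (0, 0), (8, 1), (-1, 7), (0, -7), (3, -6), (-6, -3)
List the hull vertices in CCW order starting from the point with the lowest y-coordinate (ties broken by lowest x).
Hull (CCW) = [(0, -7), (3, -6), (8, 1), (-1, 7), (-5, 7), (-6, -3)]

Graham scan procedure:
  1. Find the pivot p₀ = point with lowest y (tie → lowest x): (0, -7).
  2. Sort the remaining points by polar angle around p₀.
  3. Walk through sorted points, maintaining a stack; pop the top while the last three entries make a non-left turn (cross product ≤ 0).
  4. Final stack is the convex hull in CCW order: (0, -7), (3, -6), (8, 1), (-1, 7), (-5, 7), (-6, -3).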